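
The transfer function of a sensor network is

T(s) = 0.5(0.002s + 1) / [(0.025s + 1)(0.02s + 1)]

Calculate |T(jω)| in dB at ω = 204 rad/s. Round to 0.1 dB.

At ω = 204 rad/s:
zero (1 + j204·0.002) = 1 + j0.408 → |·| ≈ 1.08, ∠ ≈ 22.20°
pole (1 + j204·0.025) = 1 + j5.1 → |·| ≈ 5.1971, ∠ ≈ 78.91°
pole (1 + j204·0.02) = 1 + j4.08 → |·| ≈ 4.2008, ∠ ≈ 76.23°
|T| = 0.5 · 1.08 / (5.1971 · 4.2008) ≈ 0.024734
Gain = 20 log₁₀(0.024734) ≈ -32.13 dB

-32.1 dB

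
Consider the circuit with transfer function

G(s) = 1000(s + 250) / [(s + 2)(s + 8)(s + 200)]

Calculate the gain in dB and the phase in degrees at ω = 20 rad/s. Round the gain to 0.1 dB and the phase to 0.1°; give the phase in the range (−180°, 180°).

9.2 dB, -153.6°

At s = jω = j20:
zero (s+250): 250 + j20 → |·| = √(250²+20²) = √62900 ≈ 250.8, ∠ = arctan(20/250) ≈ 4.57°
pole (s+2): 2 + j20 → |·| = √(2²+20²) = √404 ≈ 20.1, ∠ = arctan(20/2) ≈ 84.29°
pole (s+8): 8 + j20 → |·| = √(8²+20²) = √464 ≈ 21.541, ∠ = arctan(20/8) ≈ 68.20°
pole (s+200): 200 + j20 → |·| = √(200²+20²) = √40400 ≈ 201, ∠ = arctan(20/200) ≈ 5.71°
|G| = 1000 · 250.8 / 87028 ≈ 2.8818
Gain = 20 log₁₀(2.8818) ≈ 9.19 dB
∠G = 4.57° − 158.20° = -153.63°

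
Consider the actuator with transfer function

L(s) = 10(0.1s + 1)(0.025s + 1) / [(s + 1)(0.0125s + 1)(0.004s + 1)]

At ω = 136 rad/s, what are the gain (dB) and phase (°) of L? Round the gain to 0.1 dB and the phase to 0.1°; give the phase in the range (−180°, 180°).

At ω = 136 rad/s:
zero (1 + j136·0.1) = 1 + j13.6 → |·| ≈ 13.637, ∠ ≈ 85.79°
zero (1 + j136·0.025) = 1 + j3.4 → |·| ≈ 3.544, ∠ ≈ 73.61°
pole (1 + j136·1) = 1 + j136 → |·| ≈ 136, ∠ ≈ 89.58°
pole (1 + j136·0.0125) = 1 + j1.7 → |·| ≈ 1.9723, ∠ ≈ 59.53°
pole (1 + j136·0.004) = 1 + j0.544 → |·| ≈ 1.1384, ∠ ≈ 28.55°
|L| = 10 · 13.637 · 3.544 / (136 · 1.9723 · 1.1384) ≈ 1.5827
Gain = 20 log₁₀(1.5827) ≈ 3.99 dB
∠L = (85.79° + 73.61°) − (89.58° + 59.53° + 28.55°) = -18.26°

4.0 dB, -18.3°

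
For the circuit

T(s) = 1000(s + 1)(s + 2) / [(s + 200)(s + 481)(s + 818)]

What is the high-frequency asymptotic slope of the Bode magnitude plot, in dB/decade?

-20 dB/decade

Each pole contributes −20 dB/decade at high frequency; each zero contributes +20 dB/decade.
Net: 2 zero(s) − 3 pole(s) → -20 dB/decade.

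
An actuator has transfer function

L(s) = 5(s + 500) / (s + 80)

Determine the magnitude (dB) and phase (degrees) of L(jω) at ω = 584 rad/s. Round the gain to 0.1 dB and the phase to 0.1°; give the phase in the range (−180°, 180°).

At s = jω = j584:
zero (s+500): 500 + j584 → |·| = √(500²+584²) = √591056 ≈ 768.8, ∠ = arctan(584/500) ≈ 49.43°
pole (s+80): 80 + j584 → |·| = √(80²+584²) = √347456 ≈ 589.45, ∠ = arctan(584/80) ≈ 82.20°
|L| = 5 · 768.8 / 589.45 ≈ 6.5213
Gain = 20 log₁₀(6.5213) ≈ 16.29 dB
∠L = 49.43° − 82.20° = -32.77°

16.3 dB, -32.8°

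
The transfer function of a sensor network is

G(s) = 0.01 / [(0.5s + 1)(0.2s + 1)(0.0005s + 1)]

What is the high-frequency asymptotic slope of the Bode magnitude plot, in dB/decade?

-60 dB/decade

Each pole contributes −20 dB/decade at high frequency; each zero contributes +20 dB/decade.
Net: 0 zero(s) − 3 pole(s) → -60 dB/decade.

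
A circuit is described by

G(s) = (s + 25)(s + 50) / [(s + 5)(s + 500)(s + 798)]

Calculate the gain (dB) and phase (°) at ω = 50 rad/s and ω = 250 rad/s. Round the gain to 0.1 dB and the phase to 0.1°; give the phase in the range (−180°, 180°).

At s = jω = j50:
zero (s+25): 25 + j50 → |·| = √(25²+50²) = √3125 ≈ 55.902, ∠ = arctan(50/25) ≈ 63.43°
zero (s+50): 50 + j50 → |·| = √(50²+50²) = √5000 ≈ 70.711, ∠ = arctan(50/50) ≈ 45.00°
pole (s+5): 5 + j50 → |·| = √(5²+50²) = √2525 ≈ 50.249, ∠ = arctan(50/5) ≈ 84.29°
pole (s+500): 500 + j50 → |·| = √(500²+50²) = √252500 ≈ 502.49, ∠ = arctan(50/500) ≈ 5.71°
pole (s+798): 798 + j50 → |·| = √(798²+50²) = √639304 ≈ 799.56, ∠ = arctan(50/798) ≈ 3.59°
|G| = 1 · 3952.9 / 2.0189e+07 ≈ 0.00019579
Gain = 20 log₁₀(0.00019579) ≈ -74.16 dB
∠G = 108.43° − 93.59° = 14.84°

At s = jω = j250:
zero (s+25): 25 + j250 → |·| = √(25²+250²) = √63125 ≈ 251.25, ∠ = arctan(250/25) ≈ 84.29°
zero (s+50): 50 + j250 → |·| = √(50²+250²) = √65000 ≈ 254.95, ∠ = arctan(250/50) ≈ 78.69°
pole (s+5): 5 + j250 → |·| = √(5²+250²) = √62525 ≈ 250.05, ∠ = arctan(250/5) ≈ 88.85°
pole (s+500): 500 + j250 → |·| = √(500²+250²) = √312500 ≈ 559.02, ∠ = arctan(250/500) ≈ 26.57°
pole (s+798): 798 + j250 → |·| = √(798²+250²) = √699304 ≈ 836.24, ∠ = arctan(250/798) ≈ 17.39°
|G| = 1 · 64056 / 1.1689e+08 ≈ 0.000548
Gain = 20 log₁₀(0.000548) ≈ -65.22 dB
∠G = 162.98° − 132.81° = 30.17°

ω = 50: -74.2 dB, 14.8°; ω = 250: -65.2 dB, 30.2°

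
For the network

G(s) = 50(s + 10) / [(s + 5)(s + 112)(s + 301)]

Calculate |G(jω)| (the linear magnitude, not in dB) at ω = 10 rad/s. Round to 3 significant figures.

At s = jω = j10:
zero (s+10): 10 + j10 → |·| = √(10²+10²) = √200 ≈ 14.142, ∠ = arctan(10/10) ≈ 45.00°
pole (s+5): 5 + j10 → |·| = √(5²+10²) = √125 ≈ 11.18, ∠ = arctan(10/5) ≈ 63.43°
pole (s+112): 112 + j10 → |·| = √(112²+10²) = √12644 ≈ 112.45, ∠ = arctan(10/112) ≈ 5.10°
pole (s+301): 301 + j10 → |·| = √(301²+10²) = √90701 ≈ 301.17, ∠ = arctan(10/301) ≈ 1.90°
|G| = 50 · 14.142 / 3.7863e+05 ≈ 0.0018675

0.00187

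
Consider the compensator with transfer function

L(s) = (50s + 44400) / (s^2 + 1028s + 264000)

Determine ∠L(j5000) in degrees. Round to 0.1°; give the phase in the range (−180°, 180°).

-88.3°

Substitute s = j5000:
Numerator: 50(j5000) + 44400 = 44400 + j250000
Denominator: (j5000)^2 + 1028(j5000) + 264000 = -24736000 + j5140000
|N| = √(44400² + 250000²) ≈ 2.5391e+05, ∠N ≈ 79.93°
|D| = √(24736000² + 5140000²) ≈ 2.5264e+07, ∠D ≈ 168.26°
∠L = 79.93° − 168.26° = -88.33°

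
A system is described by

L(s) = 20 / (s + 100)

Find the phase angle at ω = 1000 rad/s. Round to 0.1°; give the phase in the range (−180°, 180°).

Substitute s = j1000:
Numerator: 20 = 20 + j0
Denominator: (j1000) + 100 = 100 + j1000
|N| = √(20² + 0²) ≈ 20, ∠N ≈ 0.00°
|D| = √(100² + 1000²) ≈ 1005, ∠D ≈ 84.29°
∠L = 0.00° − 84.29° = -84.29°

-84.3°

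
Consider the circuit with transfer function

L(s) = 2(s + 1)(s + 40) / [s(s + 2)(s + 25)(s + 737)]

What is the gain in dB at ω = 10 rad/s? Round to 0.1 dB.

At s = jω = j10:
zero (s+1): 1 + j10 → |·| = √(1²+10²) = √101 ≈ 10.05, ∠ = arctan(10/1) ≈ 84.29°
zero (s+40): 40 + j10 → |·| = √(40²+10²) = √1700 ≈ 41.231, ∠ = arctan(10/40) ≈ 14.04°
pole (s+2): 2 + j10 → |·| = √(2²+10²) = √104 ≈ 10.198, ∠ = arctan(10/2) ≈ 78.69°
pole (s+25): 25 + j10 → |·| = √(25²+10²) = √725 ≈ 26.926, ∠ = arctan(10/25) ≈ 21.80°
pole (s+737): 737 + j10 → |·| = √(737²+10²) = √543269 ≈ 737.07, ∠ = arctan(10/737) ≈ 0.78°
pole at origin: |s| = 10, ∠ = 90.00° (in denominator)
|L| = 2 · 414.37 / 2.0239e+06 ≈ 0.00040948
Gain = 20 log₁₀(0.00040948) ≈ -67.76 dB

-67.8 dB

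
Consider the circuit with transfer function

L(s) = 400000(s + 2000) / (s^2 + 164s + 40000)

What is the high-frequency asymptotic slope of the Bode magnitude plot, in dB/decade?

-20 dB/decade

Each pole contributes −20 dB/decade at high frequency; each zero contributes +20 dB/decade.
Net: 1 zero(s) − 2 pole(s) → -20 dB/decade.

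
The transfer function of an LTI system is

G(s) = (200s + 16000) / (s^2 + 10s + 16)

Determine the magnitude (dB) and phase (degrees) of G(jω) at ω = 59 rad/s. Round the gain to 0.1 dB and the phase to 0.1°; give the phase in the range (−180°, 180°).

Substitute s = j59:
Numerator: 200(j59) + 16000 = 16000 + j11800
Denominator: (j59)^2 + 10(j59) + 16 = -3465 + j590
|N| = √(16000² + 11800²) ≈ 19881, ∠N ≈ 36.41°
|D| = √(3465² + 590²) ≈ 3514.9, ∠D ≈ 170.34°
|G| = 19881 / 3514.9 ≈ 5.6562
Gain = 20 log₁₀(5.6562) ≈ 15.05 dB
∠G = 36.41° − 170.34° = -133.93°

15.1 dB, -133.9°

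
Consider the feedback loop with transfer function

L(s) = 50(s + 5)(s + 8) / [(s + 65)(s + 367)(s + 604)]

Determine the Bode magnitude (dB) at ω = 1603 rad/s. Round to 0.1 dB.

At s = jω = j1603:
zero (s+5): 5 + j1603 → |·| = √(5²+1603²) = √2569634 ≈ 1603, ∠ = arctan(1603/5) ≈ 89.82°
zero (s+8): 8 + j1603 → |·| = √(8²+1603²) = √2569673 ≈ 1603, ∠ = arctan(1603/8) ≈ 89.71°
pole (s+65): 65 + j1603 → |·| = √(65²+1603²) = √2573834 ≈ 1604.3, ∠ = arctan(1603/65) ≈ 87.68°
pole (s+367): 367 + j1603 → |·| = √(367²+1603²) = √2704298 ≈ 1644.5, ∠ = arctan(1603/367) ≈ 77.10°
pole (s+604): 604 + j1603 → |·| = √(604²+1603²) = √2934425 ≈ 1713, ∠ = arctan(1603/604) ≈ 69.35°
|L| = 50 · 2.5696e+06 / 4.5194e+09 ≈ 0.028429
Gain = 20 log₁₀(0.028429) ≈ -30.92 dB

-30.9 dB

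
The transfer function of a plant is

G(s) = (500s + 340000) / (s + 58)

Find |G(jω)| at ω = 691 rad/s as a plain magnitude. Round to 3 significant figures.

Substitute s = j691:
Numerator: 500(j691) + 340000 = 340000 + j345500
Denominator: (j691) + 58 = 58 + j691
|N| = √(340000² + 345500²) ≈ 4.8474e+05, ∠N ≈ 45.46°
|D| = √(58² + 691²) ≈ 693.43, ∠D ≈ 85.20°
|G| = 4.8474e+05 / 693.43 ≈ 699.05

699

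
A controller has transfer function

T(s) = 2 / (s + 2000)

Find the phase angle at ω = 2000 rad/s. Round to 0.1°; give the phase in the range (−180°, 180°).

At s = jω = j2000:
pole (s+2000): 2000 + j2000 → |·| = √(2000²+2000²) = √8000000 ≈ 2828.4, ∠ = arctan(2000/2000) ≈ 45.00°
∠T = 0.00° − 45.00° = -45.00°

-45.0°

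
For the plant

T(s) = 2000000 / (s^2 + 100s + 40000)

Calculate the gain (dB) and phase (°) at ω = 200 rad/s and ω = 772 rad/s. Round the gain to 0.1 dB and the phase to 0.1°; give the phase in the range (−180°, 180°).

At s = jω = j200:
quadratic: (j200)² + 100·j200 + 40000 = 0 + j20000 → |·| ≈ 20000, ∠ ≈ 90.00°
|T| = 2000000 / 20000 ≈ 100
Gain = 20 log₁₀(100) ≈ 40.00 dB
∠T = 0.00° − 90.00° = -90.00°

At s = jω = j772:
quadratic: (j772)² + 100·j772 + 40000 = -555984 + j77200 → |·| ≈ 5.6132e+05, ∠ ≈ 172.09°
|T| = 2000000 / 5.6132e+05 ≈ 3.563
Gain = 20 log₁₀(3.563) ≈ 11.04 dB
∠T = 0.00° − 172.09° = -172.09°

ω = 200: 40.0 dB, -90.0°; ω = 772: 11.0 dB, -172.1°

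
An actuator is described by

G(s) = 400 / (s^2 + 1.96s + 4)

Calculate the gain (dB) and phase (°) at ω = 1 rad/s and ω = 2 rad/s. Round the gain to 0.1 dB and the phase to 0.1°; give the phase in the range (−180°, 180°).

ω = 1: 41.0 dB, -33.2°; ω = 2: 40.2 dB, -90.0°

At s = jω = j1:
quadratic: (j1)² + 1.96·j1 + 4 = 3 + j1.96 → |·| ≈ 3.5835, ∠ ≈ 33.16°
|G| = 400 / 3.5835 ≈ 111.62
Gain = 20 log₁₀(111.62) ≈ 40.95 dB
∠G = 0.00° − 33.16° = -33.16°

At s = jω = j2:
quadratic: (j2)² + 1.96·j2 + 4 = 0 + j3.92 → |·| ≈ 3.92, ∠ ≈ 90.00°
|G| = 400 / 3.92 ≈ 102.04
Gain = 20 log₁₀(102.04) ≈ 40.18 dB
∠G = 0.00° − 90.00° = -90.00°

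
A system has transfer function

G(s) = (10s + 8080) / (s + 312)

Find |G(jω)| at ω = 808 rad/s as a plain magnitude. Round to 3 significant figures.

Substitute s = j808:
Numerator: 10(j808) + 8080 = 8080 + j8080
Denominator: (j808) + 312 = 312 + j808
|N| = √(8080² + 8080²) ≈ 11427, ∠N ≈ 45.00°
|D| = √(312² + 808²) ≈ 866.15, ∠D ≈ 68.89°
|G| = 11427 / 866.15 ≈ 13.193

13.2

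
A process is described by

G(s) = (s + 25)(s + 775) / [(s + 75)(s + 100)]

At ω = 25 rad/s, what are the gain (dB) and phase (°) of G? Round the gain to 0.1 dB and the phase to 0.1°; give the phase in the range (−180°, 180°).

10.5 dB, 14.4°

At s = jω = j25:
zero (s+25): 25 + j25 → |·| = √(25²+25²) = √1250 ≈ 35.355, ∠ = arctan(25/25) ≈ 45.00°
zero (s+775): 775 + j25 → |·| = √(775²+25²) = √601250 ≈ 775.4, ∠ = arctan(25/775) ≈ 1.85°
pole (s+75): 75 + j25 → |·| = √(75²+25²) = √6250 ≈ 79.057, ∠ = arctan(25/75) ≈ 18.43°
pole (s+100): 100 + j25 → |·| = √(100²+25²) = √10625 ≈ 103.08, ∠ = arctan(25/100) ≈ 14.04°
|G| = 1 · 27414 / 8149.2 ≈ 3.364
Gain = 20 log₁₀(3.364) ≈ 10.54 dB
∠G = 46.85° − 32.47° = 14.38°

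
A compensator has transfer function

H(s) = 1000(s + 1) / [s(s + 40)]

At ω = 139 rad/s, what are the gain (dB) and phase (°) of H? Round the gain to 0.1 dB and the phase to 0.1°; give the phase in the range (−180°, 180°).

16.8 dB, -74.4°

At s = jω = j139:
zero (s+1): 1 + j139 → |·| = √(1²+139²) = √19322 ≈ 139, ∠ = arctan(139/1) ≈ 89.59°
pole (s+40): 40 + j139 → |·| = √(40²+139²) = √20921 ≈ 144.64, ∠ = arctan(139/40) ≈ 73.95°
pole at origin: |s| = 139, ∠ = 90.00° (in denominator)
|H| = 1000 · 139 / 20105 ≈ 6.9137
Gain = 20 log₁₀(6.9137) ≈ 16.79 dB
∠H = 89.59° − 163.95° = -74.36°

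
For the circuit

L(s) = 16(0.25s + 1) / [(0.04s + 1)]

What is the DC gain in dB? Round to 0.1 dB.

24.1 dB

L(0) = 16 · 1 / 1 = 16
20 log₁₀(16) ≈ 24.08 dB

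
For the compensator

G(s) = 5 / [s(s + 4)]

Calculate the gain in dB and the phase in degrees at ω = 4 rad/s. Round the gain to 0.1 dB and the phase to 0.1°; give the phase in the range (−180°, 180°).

At s = jω = j4:
pole (s+4): 4 + j4 → |·| = √(4²+4²) = √32 ≈ 5.6569, ∠ = arctan(4/4) ≈ 45.00°
pole at origin: |s| = 4, ∠ = 90.00° (in denominator)
|G| = 5 / 22.628 ≈ 0.22097
Gain = 20 log₁₀(0.22097) ≈ -13.11 dB
∠G = 0.00° − 135.00° = -135.00°

-13.1 dB, -135.0°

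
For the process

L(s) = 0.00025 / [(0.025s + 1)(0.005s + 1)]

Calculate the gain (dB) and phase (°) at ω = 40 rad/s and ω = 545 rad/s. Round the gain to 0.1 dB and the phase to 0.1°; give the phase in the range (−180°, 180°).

At ω = 40 rad/s:
pole (1 + j40·0.025) = 1 + j1 → |·| ≈ 1.4142, ∠ ≈ 45.00°
pole (1 + j40·0.005) = 1 + j0.2 → |·| ≈ 1.0198, ∠ ≈ 11.31°
|L| = 0.00025 · 1 / (1.4142 · 1.0198) ≈ 0.00017335
Gain = 20 log₁₀(0.00017335) ≈ -75.22 dB
∠L = (0°) − (45.00° + 11.31°) = -56.31°

At ω = 545 rad/s:
pole (1 + j545·0.025) = 1 + j13.625 → |·| ≈ 13.662, ∠ ≈ 85.80°
pole (1 + j545·0.005) = 1 + j2.725 → |·| ≈ 2.9027, ∠ ≈ 69.85°
|L| = 0.00025 · 1 / (13.662 · 2.9027) ≈ 6.3041e-06
Gain = 20 log₁₀(6.3041e-06) ≈ -104.01 dB
∠L = (0°) − (85.80° + 69.85°) = -155.65°

ω = 40: -75.2 dB, -56.3°; ω = 545: -104.0 dB, -155.7°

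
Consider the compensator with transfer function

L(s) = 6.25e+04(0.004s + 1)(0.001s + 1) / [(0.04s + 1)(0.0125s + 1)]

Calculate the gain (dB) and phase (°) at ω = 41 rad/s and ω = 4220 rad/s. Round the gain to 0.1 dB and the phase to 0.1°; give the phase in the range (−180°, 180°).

ω = 41: 89.4 dB, -74.1°; ω = 4220: 54.2 dB, -15.3°

At ω = 41 rad/s:
zero (1 + j41·0.004) = 1 + j0.164 → |·| ≈ 1.0134, ∠ ≈ 9.31°
zero (1 + j41·0.001) = 1 + j0.041 → |·| ≈ 1.0008, ∠ ≈ 2.35°
pole (1 + j41·0.04) = 1 + j1.64 → |·| ≈ 1.9208, ∠ ≈ 58.63°
pole (1 + j41·0.0125) = 1 + j0.5125 → |·| ≈ 1.1237, ∠ ≈ 27.14°
|L| = 6.25e+04 · 1.0134 · 1.0008 / (1.9208 · 1.1237) ≈ 29368
Gain = 20 log₁₀(29368) ≈ 89.36 dB
∠L = (9.31° + 2.35°) − (58.63° + 27.14°) = -74.11°

At ω = 4220 rad/s:
zero (1 + j4220·0.004) = 1 + j16.88 → |·| ≈ 16.91, ∠ ≈ 86.61°
zero (1 + j4220·0.001) = 1 + j4.22 → |·| ≈ 4.3369, ∠ ≈ 76.67°
pole (1 + j4220·0.04) = 1 + j168.8 → |·| ≈ 168.8, ∠ ≈ 89.66°
pole (1 + j4220·0.0125) = 1 + j52.75 → |·| ≈ 52.759, ∠ ≈ 88.91°
|L| = 6.25e+04 · 16.91 · 4.3369 / (168.8 · 52.759) ≈ 514.68
Gain = 20 log₁₀(514.68) ≈ 54.23 dB
∠L = (86.61° + 76.67°) − (89.66° + 88.91°) = -15.29°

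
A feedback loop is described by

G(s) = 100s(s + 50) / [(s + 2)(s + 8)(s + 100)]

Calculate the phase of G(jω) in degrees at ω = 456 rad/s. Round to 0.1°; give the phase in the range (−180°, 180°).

-82.6°

At s = jω = j456:
zero (s+50): 50 + j456 → |·| = √(50²+456²) = √210436 ≈ 458.73, ∠ = arctan(456/50) ≈ 83.74°
zero at origin: s = j456 → |·| = 456, ∠ = 90.00°
pole (s+2): 2 + j456 → |·| = √(2²+456²) = √207940 ≈ 456, ∠ = arctan(456/2) ≈ 89.75°
pole (s+8): 8 + j456 → |·| = √(8²+456²) = √208000 ≈ 456.07, ∠ = arctan(456/8) ≈ 88.99°
pole (s+100): 100 + j456 → |·| = √(100²+456²) = √217936 ≈ 466.84, ∠ = arctan(456/100) ≈ 77.63°
∠G = 173.74° − 256.37° = -82.63°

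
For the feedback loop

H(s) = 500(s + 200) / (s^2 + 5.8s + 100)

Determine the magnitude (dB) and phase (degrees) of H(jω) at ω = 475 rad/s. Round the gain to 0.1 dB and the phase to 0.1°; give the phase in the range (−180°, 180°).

1.2 dB, -112.1°

At s = jω = j475:
zero (s+200): 200 + j475 → |·| = √(200²+475²) = √265625 ≈ 515.39, ∠ = arctan(475/200) ≈ 67.17°
quadratic: (j475)² + 5.8·j475 + 100 = -225525 + j2755 → |·| ≈ 2.2554e+05, ∠ ≈ 179.30°
|H| = 500 · 515.39 / 2.2554e+05 ≈ 1.1426
Gain = 20 log₁₀(1.1426) ≈ 1.16 dB
∠H = 67.17° − 179.30° = -112.13°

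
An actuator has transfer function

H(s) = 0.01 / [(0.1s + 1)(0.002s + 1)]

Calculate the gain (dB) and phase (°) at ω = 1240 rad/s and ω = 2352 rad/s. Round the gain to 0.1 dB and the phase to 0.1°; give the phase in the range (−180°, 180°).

ω = 1240: -90.4 dB, -157.6°; ω = 2352: -101.1 dB, -167.8°

At ω = 1240 rad/s:
pole (1 + j1240·0.1) = 1 + j124 → |·| ≈ 124, ∠ ≈ 89.54°
pole (1 + j1240·0.002) = 1 + j2.48 → |·| ≈ 2.674, ∠ ≈ 68.04°
|H| = 0.01 · 1 / (124 · 2.674) ≈ 3.0159e-05
Gain = 20 log₁₀(3.0159e-05) ≈ -90.41 dB
∠H = (0°) − (89.54° + 68.04°) = -157.58°

At ω = 2352 rad/s:
pole (1 + j2352·0.1) = 1 + j235.2 → |·| ≈ 235.2, ∠ ≈ 89.76°
pole (1 + j2352·0.002) = 1 + j4.704 → |·| ≈ 4.8091, ∠ ≈ 78.00°
|H| = 0.01 · 1 / (235.2 · 4.8091) ≈ 8.8409e-06
Gain = 20 log₁₀(8.8409e-06) ≈ -101.07 dB
∠H = (0°) − (89.76° + 78.00°) = -167.76°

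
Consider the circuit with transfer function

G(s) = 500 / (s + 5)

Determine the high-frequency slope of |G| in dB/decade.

-20 dB/decade

Each pole contributes −20 dB/decade at high frequency; each zero contributes +20 dB/decade.
Net: 0 zero(s) − 1 pole(s) → -20 dB/decade.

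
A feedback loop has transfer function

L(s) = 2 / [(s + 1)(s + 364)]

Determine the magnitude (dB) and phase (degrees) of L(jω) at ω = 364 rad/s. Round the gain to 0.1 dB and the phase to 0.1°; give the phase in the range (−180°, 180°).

At s = jω = j364:
pole (s+1): 1 + j364 → |·| = √(1²+364²) = √132497 ≈ 364, ∠ = arctan(364/1) ≈ 89.84°
pole (s+364): 364 + j364 → |·| = √(364²+364²) = √264992 ≈ 514.77, ∠ = arctan(364/364) ≈ 45.00°
|L| = 2 / 1.8738e+05 ≈ 1.0673e-05
Gain = 20 log₁₀(1.0673e-05) ≈ -99.43 dB
∠L = 0.00° − 134.84° = -134.84°

-99.4 dB, -134.8°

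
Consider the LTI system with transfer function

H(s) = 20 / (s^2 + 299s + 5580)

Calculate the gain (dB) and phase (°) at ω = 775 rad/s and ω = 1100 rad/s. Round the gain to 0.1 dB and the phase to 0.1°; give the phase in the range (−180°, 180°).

Substitute s = j775:
Numerator: 20 = 20 + j0
Denominator: (j775)^2 + 299(j775) + 5580 = -595045 + j231725
|N| = √(20² + 0²) ≈ 20, ∠N ≈ 0.00°
|D| = √(595045² + 231725²) ≈ 6.3857e+05, ∠D ≈ 158.72°
|H| = 20 / 6.3857e+05 ≈ 3.132e-05
Gain = 20 log₁₀(3.132e-05) ≈ -90.08 dB
∠H = 0.00° − 158.72° = -158.72°

Substitute s = j1100:
Numerator: 20 = 20 + j0
Denominator: (j1100)^2 + 299(j1100) + 5580 = -1204420 + j328900
|N| = √(20² + 0²) ≈ 20, ∠N ≈ 0.00°
|D| = √(1204420² + 328900²) ≈ 1.2485e+06, ∠D ≈ 164.73°
|H| = 20 / 1.2485e+06 ≈ 1.6019e-05
Gain = 20 log₁₀(1.6019e-05) ≈ -95.91 dB
∠H = 0.00° − 164.73° = -164.73°

ω = 775: -90.1 dB, -158.7°; ω = 1100: -95.9 dB, -164.7°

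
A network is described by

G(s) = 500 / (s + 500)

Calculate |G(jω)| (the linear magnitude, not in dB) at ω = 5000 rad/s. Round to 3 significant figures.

0.0995

Substitute s = j5000:
Numerator: 500 = 500 + j0
Denominator: (j5000) + 500 = 500 + j5000
|N| = √(500² + 0²) ≈ 500, ∠N ≈ 0.00°
|D| = √(500² + 5000²) ≈ 5024.9, ∠D ≈ 84.29°
|G| = 500 / 5024.9 ≈ 0.099504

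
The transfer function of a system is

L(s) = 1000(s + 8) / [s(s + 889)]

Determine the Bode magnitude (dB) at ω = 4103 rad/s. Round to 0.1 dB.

-12.5 dB

At s = jω = j4103:
zero (s+8): 8 + j4103 → |·| = √(8²+4103²) = √16834673 ≈ 4103, ∠ = arctan(4103/8) ≈ 89.89°
pole (s+889): 889 + j4103 → |·| = √(889²+4103²) = √17624930 ≈ 4198.2, ∠ = arctan(4103/889) ≈ 77.77°
pole at origin: |s| = 4103, ∠ = 90.00° (in denominator)
|L| = 1000 · 4103 / 1.7225e+07 ≈ 0.2382
Gain = 20 log₁₀(0.2382) ≈ -12.46 dB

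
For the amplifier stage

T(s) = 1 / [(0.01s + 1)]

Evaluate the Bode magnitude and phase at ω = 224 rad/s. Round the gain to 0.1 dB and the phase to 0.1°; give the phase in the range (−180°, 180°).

At ω = 224 rad/s:
pole (1 + j224·0.01) = 1 + j2.24 → |·| ≈ 2.4531, ∠ ≈ 65.94°
|T| = 1 · 1 / (2.4531) ≈ 0.40765
Gain = 20 log₁₀(0.40765) ≈ -7.79 dB
∠T = (0°) − (65.94°) = -65.94°

-7.8 dB, -65.9°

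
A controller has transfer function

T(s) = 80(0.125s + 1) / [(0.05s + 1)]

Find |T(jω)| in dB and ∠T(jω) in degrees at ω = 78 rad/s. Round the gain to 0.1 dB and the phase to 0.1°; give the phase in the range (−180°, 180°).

At ω = 78 rad/s:
zero (1 + j78·0.125) = 1 + j9.75 → |·| ≈ 9.8011, ∠ ≈ 84.14°
pole (1 + j78·0.05) = 1 + j3.9 → |·| ≈ 4.0262, ∠ ≈ 75.62°
|T| = 80 · 9.8011 / (4.0262) ≈ 194.75
Gain = 20 log₁₀(194.75) ≈ 45.79 dB
∠T = (84.14°) − (75.62°) = 8.52°

45.8 dB, 8.5°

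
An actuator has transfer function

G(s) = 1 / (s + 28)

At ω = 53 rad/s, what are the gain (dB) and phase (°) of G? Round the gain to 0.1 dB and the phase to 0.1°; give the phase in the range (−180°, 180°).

-35.6 dB, -62.2°

At s = jω = j53:
pole (s+28): 28 + j53 → |·| = √(28²+53²) = √3593 ≈ 59.942, ∠ = arctan(53/28) ≈ 62.15°
|G| = 1 / 59.942 ≈ 0.016683
Gain = 20 log₁₀(0.016683) ≈ -35.55 dB
∠G = 0.00° − 62.15° = -62.15°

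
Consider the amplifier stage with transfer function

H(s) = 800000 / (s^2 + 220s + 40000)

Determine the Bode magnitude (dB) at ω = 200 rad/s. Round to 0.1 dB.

25.2 dB

At s = jω = j200:
quadratic: (j200)² + 220·j200 + 40000 = 0 + j44000 → |·| ≈ 44000, ∠ ≈ 90.00°
|H| = 800000 / 44000 ≈ 18.182
Gain = 20 log₁₀(18.182) ≈ 25.19 dB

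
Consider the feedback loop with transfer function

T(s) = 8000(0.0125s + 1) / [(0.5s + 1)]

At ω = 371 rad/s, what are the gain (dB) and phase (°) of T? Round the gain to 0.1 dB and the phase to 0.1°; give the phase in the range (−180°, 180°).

46.2 dB, -11.9°

At ω = 371 rad/s:
zero (1 + j371·0.0125) = 1 + j4.6375 → |·| ≈ 4.7441, ∠ ≈ 77.83°
pole (1 + j371·0.5) = 1 + j185.5 → |·| ≈ 185.5, ∠ ≈ 89.69°
|T| = 8000 · 4.7441 / (185.5) ≈ 204.6
Gain = 20 log₁₀(204.6) ≈ 46.22 dB
∠T = (77.83°) − (89.69°) = -11.86°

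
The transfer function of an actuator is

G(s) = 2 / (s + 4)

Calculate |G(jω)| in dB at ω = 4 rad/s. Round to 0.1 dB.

Substitute s = j4:
Numerator: 2 = 2 + j0
Denominator: (j4) + 4 = 4 + j4
|N| = √(2² + 0²) ≈ 2, ∠N ≈ 0.00°
|D| = √(4² + 4²) ≈ 5.6569, ∠D ≈ 45.00°
|G| = 2 / 5.6569 ≈ 0.35355
Gain = 20 log₁₀(0.35355) ≈ -9.03 dB

-9.0 dB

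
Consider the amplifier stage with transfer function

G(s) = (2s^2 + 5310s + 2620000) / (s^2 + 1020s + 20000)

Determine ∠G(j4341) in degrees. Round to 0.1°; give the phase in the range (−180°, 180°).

-20.1°

Substitute s = j4341:
Numerator: 2(j4341)^2 + 5310(j4341) + 2620000 = -35068562 + j23050710
Denominator: (j4341)^2 + 1020(j4341) + 20000 = -18824281 + j4427820
|N| = √(35068562² + 23050710²) ≈ 4.1966e+07, ∠N ≈ 146.68°
|D| = √(18824281² + 4427820²) ≈ 1.9338e+07, ∠D ≈ 166.76°
∠G = 146.68° − 166.76° = -20.08°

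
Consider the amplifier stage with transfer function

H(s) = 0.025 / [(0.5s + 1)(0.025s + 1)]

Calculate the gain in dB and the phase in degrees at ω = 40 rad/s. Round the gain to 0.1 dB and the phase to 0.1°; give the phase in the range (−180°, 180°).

-61.1 dB, -132.1°

At ω = 40 rad/s:
pole (1 + j40·0.5) = 1 + j20 → |·| ≈ 20.025, ∠ ≈ 87.14°
pole (1 + j40·0.025) = 1 + j1 → |·| ≈ 1.4142, ∠ ≈ 45.00°
|H| = 0.025 · 1 / (20.025 · 1.4142) ≈ 0.00088279
Gain = 20 log₁₀(0.00088279) ≈ -61.08 dB
∠H = (0°) − (87.14° + 45.00°) = -132.14°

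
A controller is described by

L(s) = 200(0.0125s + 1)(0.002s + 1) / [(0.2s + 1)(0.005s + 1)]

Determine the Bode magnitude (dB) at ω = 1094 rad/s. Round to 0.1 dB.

14.7 dB

At ω = 1094 rad/s:
zero (1 + j1094·0.0125) = 1 + j13.675 → |·| ≈ 13.712, ∠ ≈ 85.82°
zero (1 + j1094·0.002) = 1 + j2.188 → |·| ≈ 2.4057, ∠ ≈ 65.44°
pole (1 + j1094·0.2) = 1 + j218.8 → |·| ≈ 218.8, ∠ ≈ 89.74°
pole (1 + j1094·0.005) = 1 + j5.47 → |·| ≈ 5.5607, ∠ ≈ 79.64°
|L| = 200 · 13.712 · 2.4057 / (218.8 · 5.5607) ≈ 5.4224
Gain = 20 log₁₀(5.4224) ≈ 14.68 dB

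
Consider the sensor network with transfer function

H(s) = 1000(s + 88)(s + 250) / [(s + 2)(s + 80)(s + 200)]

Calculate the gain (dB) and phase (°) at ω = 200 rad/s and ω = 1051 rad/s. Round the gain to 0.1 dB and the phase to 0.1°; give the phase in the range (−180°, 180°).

At s = jω = j200:
zero (s+88): 88 + j200 → |·| = √(88²+200²) = √47744 ≈ 218.5, ∠ = arctan(200/88) ≈ 66.25°
zero (s+250): 250 + j200 → |·| = √(250²+200²) = √102500 ≈ 320.16, ∠ = arctan(200/250) ≈ 38.66°
pole (s+2): 2 + j200 → |·| = √(2²+200²) = √40004 ≈ 200.01, ∠ = arctan(200/2) ≈ 89.43°
pole (s+80): 80 + j200 → |·| = √(80²+200²) = √46400 ≈ 215.41, ∠ = arctan(200/80) ≈ 68.20°
pole (s+200): 200 + j200 → |·| = √(200²+200²) = √80000 ≈ 282.84, ∠ = arctan(200/200) ≈ 45.00°
|H| = 1000 · 69955 / 1.2186e+07 ≈ 5.7406
Gain = 20 log₁₀(5.7406) ≈ 15.18 dB
∠H = 104.91° − 202.63° = -97.72°

At s = jω = j1051:
zero (s+88): 88 + j1051 → |·| = √(88²+1051²) = √1112345 ≈ 1054.7, ∠ = arctan(1051/88) ≈ 85.21°
zero (s+250): 250 + j1051 → |·| = √(250²+1051²) = √1167101 ≈ 1080.3, ∠ = arctan(1051/250) ≈ 76.62°
pole (s+2): 2 + j1051 → |·| = √(2²+1051²) = √1104605 ≈ 1051, ∠ = arctan(1051/2) ≈ 89.89°
pole (s+80): 80 + j1051 → |·| = √(80²+1051²) = √1111001 ≈ 1054, ∠ = arctan(1051/80) ≈ 85.65°
pole (s+200): 200 + j1051 → |·| = √(200²+1051²) = √1144601 ≈ 1069.9, ∠ = arctan(1051/200) ≈ 79.23°
|H| = 1000 · 1.1394e+06 / 1.1852e+09 ≈ 0.96136
Gain = 20 log₁₀(0.96136) ≈ -0.34 dB
∠H = 161.83° − 254.77° = -92.94°

ω = 200: 15.2 dB, -97.7°; ω = 1051: -0.3 dB, -92.9°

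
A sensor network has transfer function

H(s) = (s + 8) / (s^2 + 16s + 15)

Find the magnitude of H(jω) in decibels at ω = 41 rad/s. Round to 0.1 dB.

Substitute s = j41:
Numerator: (j41) + 8 = 8 + j41
Denominator: (j41)^2 + 16(j41) + 15 = -1666 + j656
|N| = √(8² + 41²) ≈ 41.773, ∠N ≈ 78.96°
|D| = √(1666² + 656²) ≈ 1790.5, ∠D ≈ 158.51°
|H| = 41.773 / 1790.5 ≈ 0.02333
Gain = 20 log₁₀(0.02333) ≈ -32.64 dB

-32.6 dB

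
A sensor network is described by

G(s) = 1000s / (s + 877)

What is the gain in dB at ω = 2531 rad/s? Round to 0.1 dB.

At s = jω = j2531:
zero at origin: s = j2531 → |·| = 2531, ∠ = 90.00°
pole (s+877): 877 + j2531 → |·| = √(877²+2531²) = √7175090 ≈ 2678.6, ∠ = arctan(2531/877) ≈ 70.89°
|G| = 1000 · 2531 / 2678.6 ≈ 944.9
Gain = 20 log₁₀(944.9) ≈ 59.51 dB

59.5 dB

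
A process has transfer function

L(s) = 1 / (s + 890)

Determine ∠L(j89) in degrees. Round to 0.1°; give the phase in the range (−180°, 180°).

Substitute s = j89:
Numerator: 1 = 1 + j0
Denominator: (j89) + 890 = 890 + j89
|N| = √(1² + 0²) ≈ 1, ∠N ≈ 0.00°
|D| = √(890² + 89²) ≈ 894.44, ∠D ≈ 5.71°
∠L = 0.00° − 5.71° = -5.71°

-5.7°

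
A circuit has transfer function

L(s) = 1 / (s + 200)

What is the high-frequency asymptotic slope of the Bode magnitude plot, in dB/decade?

-20 dB/decade

Each pole contributes −20 dB/decade at high frequency; each zero contributes +20 dB/decade.
Net: 0 zero(s) − 1 pole(s) → -20 dB/decade.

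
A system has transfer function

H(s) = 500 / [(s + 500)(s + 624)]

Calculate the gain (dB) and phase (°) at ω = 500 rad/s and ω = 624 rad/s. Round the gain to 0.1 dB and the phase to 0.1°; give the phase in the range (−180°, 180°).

At s = jω = j500:
pole (s+500): 500 + j500 → |·| = √(500²+500²) = √500000 ≈ 707.11, ∠ = arctan(500/500) ≈ 45.00°
pole (s+624): 624 + j500 → |·| = √(624²+500²) = √639376 ≈ 799.61, ∠ = arctan(500/624) ≈ 38.70°
|H| = 500 / 5.6541e+05 ≈ 0.00088431
Gain = 20 log₁₀(0.00088431) ≈ -61.07 dB
∠H = 0.00° − 83.70° = -83.70°

At s = jω = j624:
pole (s+500): 500 + j624 → |·| = √(500²+624²) = √639376 ≈ 799.61, ∠ = arctan(624/500) ≈ 51.30°
pole (s+624): 624 + j624 → |·| = √(624²+624²) = √778752 ≈ 882.47, ∠ = arctan(624/624) ≈ 45.00°
|H| = 500 / 7.0563e+05 ≈ 0.00070859
Gain = 20 log₁₀(0.00070859) ≈ -62.99 dB
∠H = 0.00° − 96.30° = -96.30°

ω = 500: -61.1 dB, -83.7°; ω = 624: -63.0 dB, -96.3°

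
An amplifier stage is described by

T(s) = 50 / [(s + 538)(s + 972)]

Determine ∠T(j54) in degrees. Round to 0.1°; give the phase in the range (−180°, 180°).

-8.9°

At s = jω = j54:
pole (s+538): 538 + j54 → |·| = √(538²+54²) = √292360 ≈ 540.7, ∠ = arctan(54/538) ≈ 5.73°
pole (s+972): 972 + j54 → |·| = √(972²+54²) = √947700 ≈ 973.5, ∠ = arctan(54/972) ≈ 3.18°
∠T = 0.00° − 8.91° = -8.91°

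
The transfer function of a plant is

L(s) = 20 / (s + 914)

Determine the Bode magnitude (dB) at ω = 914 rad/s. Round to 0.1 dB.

-36.2 dB

At s = jω = j914:
pole (s+914): 914 + j914 → |·| = √(914²+914²) = √1670792 ≈ 1292.6, ∠ = arctan(914/914) ≈ 45.00°
|L| = 20 / 1292.6 ≈ 0.015473
Gain = 20 log₁₀(0.015473) ≈ -36.21 dB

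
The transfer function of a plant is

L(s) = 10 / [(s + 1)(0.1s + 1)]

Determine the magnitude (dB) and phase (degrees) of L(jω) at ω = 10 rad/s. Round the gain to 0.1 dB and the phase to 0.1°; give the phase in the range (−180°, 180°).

At ω = 10 rad/s:
pole (1 + j10·1) = 1 + j10 → |·| ≈ 10.05, ∠ ≈ 84.29°
pole (1 + j10·0.1) = 1 + j1 → |·| ≈ 1.4142, ∠ ≈ 45.00°
|L| = 10 · 1 / (10.05 · 1.4142) ≈ 0.7036
Gain = 20 log₁₀(0.7036) ≈ -3.05 dB
∠L = (0°) − (84.29° + 45.00°) = -129.29°

-3.1 dB, -129.3°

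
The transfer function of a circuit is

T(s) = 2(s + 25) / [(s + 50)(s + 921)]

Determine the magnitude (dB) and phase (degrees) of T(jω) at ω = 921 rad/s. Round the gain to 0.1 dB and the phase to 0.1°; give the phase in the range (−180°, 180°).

At s = jω = j921:
zero (s+25): 25 + j921 → |·| = √(25²+921²) = √848866 ≈ 921.34, ∠ = arctan(921/25) ≈ 88.45°
pole (s+50): 50 + j921 → |·| = √(50²+921²) = √850741 ≈ 922.36, ∠ = arctan(921/50) ≈ 86.89°
pole (s+921): 921 + j921 → |·| = √(921²+921²) = √1696482 ≈ 1302.5, ∠ = arctan(921/921) ≈ 45.00°
|T| = 2 · 921.34 / 1.2014e+06 ≈ 0.0015338
Gain = 20 log₁₀(0.0015338) ≈ -56.28 dB
∠T = 88.45° − 131.89° = -43.44°

-56.3 dB, -43.4°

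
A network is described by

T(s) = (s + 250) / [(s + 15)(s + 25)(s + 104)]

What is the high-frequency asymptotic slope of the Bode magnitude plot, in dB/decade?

-40 dB/decade

Each pole contributes −20 dB/decade at high frequency; each zero contributes +20 dB/decade.
Net: 1 zero(s) − 3 pole(s) → -40 dB/decade.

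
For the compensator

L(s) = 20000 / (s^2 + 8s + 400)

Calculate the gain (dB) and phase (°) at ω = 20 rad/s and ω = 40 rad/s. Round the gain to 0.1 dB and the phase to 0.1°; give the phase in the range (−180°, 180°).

At s = jω = j20:
quadratic: (j20)² + 8·j20 + 400 = 0 + j160 → |·| ≈ 160, ∠ ≈ 90.00°
|L| = 20000 / 160 ≈ 125
Gain = 20 log₁₀(125) ≈ 41.94 dB
∠L = 0.00° − 90.00° = -90.00°

At s = jω = j40:
quadratic: (j40)² + 8·j40 + 400 = -1200 + j320 → |·| ≈ 1241.9, ∠ ≈ 165.07°
|L| = 20000 / 1241.9 ≈ 16.104
Gain = 20 log₁₀(16.104) ≈ 24.14 dB
∠L = 0.00° − 165.07° = -165.07°

ω = 20: 41.9 dB, -90.0°; ω = 40: 24.1 dB, -165.1°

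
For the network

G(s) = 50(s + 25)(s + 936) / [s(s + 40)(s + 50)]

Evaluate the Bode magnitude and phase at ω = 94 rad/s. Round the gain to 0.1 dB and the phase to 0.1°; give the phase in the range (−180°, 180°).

13.0 dB, -138.1°

At s = jω = j94:
zero (s+25): 25 + j94 → |·| = √(25²+94²) = √9461 ≈ 97.268, ∠ = arctan(94/25) ≈ 75.11°
zero (s+936): 936 + j94 → |·| = √(936²+94²) = √884932 ≈ 940.71, ∠ = arctan(94/936) ≈ 5.73°
pole (s+40): 40 + j94 → |·| = √(40²+94²) = √10436 ≈ 102.16, ∠ = arctan(94/40) ≈ 66.95°
pole (s+50): 50 + j94 → |·| = √(50²+94²) = √11336 ≈ 106.47, ∠ = arctan(94/50) ≈ 61.99°
pole at origin: |s| = 94, ∠ = 90.00° (in denominator)
|G| = 50 · 91501 / 1.0224e+06 ≈ 4.4748
Gain = 20 log₁₀(4.4748) ≈ 13.02 dB
∠G = 80.84° − 218.94° = -138.10°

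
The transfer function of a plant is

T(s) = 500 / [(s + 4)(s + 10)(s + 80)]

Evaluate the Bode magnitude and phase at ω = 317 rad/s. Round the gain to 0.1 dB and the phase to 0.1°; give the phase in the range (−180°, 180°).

At s = jω = j317:
pole (s+4): 4 + j317 → |·| = √(4²+317²) = √100505 ≈ 317.03, ∠ = arctan(317/4) ≈ 89.28°
pole (s+10): 10 + j317 → |·| = √(10²+317²) = √100589 ≈ 317.16, ∠ = arctan(317/10) ≈ 88.19°
pole (s+80): 80 + j317 → |·| = √(80²+317²) = √106889 ≈ 326.94, ∠ = arctan(317/80) ≈ 75.84°
|T| = 500 / 3.2874e+07 ≈ 1.521e-05
Gain = 20 log₁₀(1.521e-05) ≈ -96.36 dB
∠T = 0.00° − 253.31° = -253.31° ≡ 106.69° (principal value)

-96.4 dB, 106.7°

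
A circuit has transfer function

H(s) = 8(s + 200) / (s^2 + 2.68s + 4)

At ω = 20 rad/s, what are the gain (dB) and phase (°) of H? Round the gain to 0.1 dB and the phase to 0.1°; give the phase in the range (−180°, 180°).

At s = jω = j20:
zero (s+200): 200 + j20 → |·| = √(200²+20²) = √40400 ≈ 201, ∠ = arctan(20/200) ≈ 5.71°
quadratic: (j20)² + 2.68·j20 + 4 = -396 + j53.6 → |·| ≈ 399.61, ∠ ≈ 172.29°
|H| = 8 · 201 / 399.61 ≈ 4.0239
Gain = 20 log₁₀(4.0239) ≈ 12.09 dB
∠H = 5.71° − 172.29° = -166.58°

12.1 dB, -166.6°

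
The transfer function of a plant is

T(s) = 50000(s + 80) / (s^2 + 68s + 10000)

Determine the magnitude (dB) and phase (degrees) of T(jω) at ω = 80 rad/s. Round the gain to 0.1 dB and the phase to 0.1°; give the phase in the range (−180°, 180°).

58.8 dB, -11.5°

At s = jω = j80:
zero (s+80): 80 + j80 → |·| = √(80²+80²) = √12800 ≈ 113.14, ∠ = arctan(80/80) ≈ 45.00°
quadratic: (j80)² + 68·j80 + 10000 = 3600 + j5440 → |·| ≈ 6523.3, ∠ ≈ 56.50°
|T| = 50000 · 113.14 / 6523.3 ≈ 867.2
Gain = 20 log₁₀(867.2) ≈ 58.76 dB
∠T = 45.00° − 56.50° = -11.50°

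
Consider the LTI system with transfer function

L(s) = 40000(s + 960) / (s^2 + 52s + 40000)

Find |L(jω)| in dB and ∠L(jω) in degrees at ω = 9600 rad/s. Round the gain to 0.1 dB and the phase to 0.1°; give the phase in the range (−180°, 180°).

12.4 dB, -95.4°

At s = jω = j9600:
zero (s+960): 960 + j9600 → |·| = √(960²+9600²) = √93081600 ≈ 9647.9, ∠ = arctan(9600/960) ≈ 84.29°
quadratic: (j9600)² + 52·j9600 + 40000 = -92120000 + j499200 → |·| ≈ 9.2121e+07, ∠ ≈ 179.69°
|L| = 40000 · 9647.9 / 9.2121e+07 ≈ 4.1892
Gain = 20 log₁₀(4.1892) ≈ 12.44 dB
∠L = 84.29° − 179.69° = -95.40°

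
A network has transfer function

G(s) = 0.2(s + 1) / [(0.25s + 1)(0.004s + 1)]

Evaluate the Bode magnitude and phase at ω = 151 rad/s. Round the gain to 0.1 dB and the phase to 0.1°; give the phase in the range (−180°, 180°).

At ω = 151 rad/s:
zero (1 + j151·1) = 1 + j151 → |·| ≈ 151, ∠ ≈ 89.62°
pole (1 + j151·0.25) = 1 + j37.75 → |·| ≈ 37.763, ∠ ≈ 88.48°
pole (1 + j151·0.004) = 1 + j0.604 → |·| ≈ 1.1683, ∠ ≈ 31.13°
|G| = 0.2 · 151 / (37.763 · 1.1683) ≈ 0.68452
Gain = 20 log₁₀(0.68452) ≈ -3.29 dB
∠G = (89.62°) − (88.48° + 31.13°) = -29.99°

-3.3 dB, -30.0°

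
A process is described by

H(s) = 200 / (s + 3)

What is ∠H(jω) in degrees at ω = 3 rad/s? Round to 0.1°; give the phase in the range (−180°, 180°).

-45.0°

At s = jω = j3:
pole (s+3): 3 + j3 → |·| = √(3²+3²) = √18 ≈ 4.2426, ∠ = arctan(3/3) ≈ 45.00°
∠H = 0.00° − 45.00° = -45.00°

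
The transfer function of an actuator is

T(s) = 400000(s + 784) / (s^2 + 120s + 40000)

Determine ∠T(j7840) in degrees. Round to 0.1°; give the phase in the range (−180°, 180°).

At s = jω = j7840:
zero (s+784): 784 + j7840 → |·| = √(784²+7840²) = √62080256 ≈ 7879.1, ∠ = arctan(7840/784) ≈ 84.29°
quadratic: (j7840)² + 120·j7840 + 40000 = -61425600 + j940800 → |·| ≈ 6.1433e+07, ∠ ≈ 179.12°
∠T = 84.29° − 179.12° = -94.83°

-94.8°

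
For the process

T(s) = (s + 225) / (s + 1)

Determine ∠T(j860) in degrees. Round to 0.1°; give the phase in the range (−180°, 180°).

At s = jω = j860:
zero (s+225): 225 + j860 → |·| = √(225²+860²) = √790225 ≈ 888.95, ∠ = arctan(860/225) ≈ 75.34°
pole (s+1): 1 + j860 → |·| = √(1²+860²) = √739601 ≈ 860, ∠ = arctan(860/1) ≈ 89.93°
∠T = 75.34° − 89.93° = -14.59°

-14.6°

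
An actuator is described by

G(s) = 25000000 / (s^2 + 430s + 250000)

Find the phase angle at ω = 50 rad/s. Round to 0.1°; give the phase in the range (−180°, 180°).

At s = jω = j50:
quadratic: (j50)² + 430·j50 + 250000 = 247500 + j21500 → |·| ≈ 2.4843e+05, ∠ ≈ 4.96°
∠G = 0.00° − 4.96° = -4.96°

-5.0°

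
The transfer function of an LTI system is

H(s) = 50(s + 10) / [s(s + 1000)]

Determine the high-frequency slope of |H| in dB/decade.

Each pole contributes −20 dB/decade at high frequency; each zero contributes +20 dB/decade.
Net: 1 zero(s) − 2 pole(s) → -20 dB/decade.

-20 dB/decade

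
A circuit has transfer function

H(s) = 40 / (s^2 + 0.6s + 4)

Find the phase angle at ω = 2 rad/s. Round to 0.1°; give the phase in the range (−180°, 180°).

-90.0°

At s = jω = j2:
quadratic: (j2)² + 0.6·j2 + 4 = 0 + j1.2 → |·| ≈ 1.2, ∠ ≈ 90.00°
∠H = 0.00° − 90.00° = -90.00°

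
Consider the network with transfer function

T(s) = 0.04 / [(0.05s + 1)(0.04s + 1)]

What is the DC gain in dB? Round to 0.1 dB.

-28.0 dB

T(0) = 0.04 · 1 / 1 = 0.04
20 log₁₀(0.04) ≈ -27.96 dB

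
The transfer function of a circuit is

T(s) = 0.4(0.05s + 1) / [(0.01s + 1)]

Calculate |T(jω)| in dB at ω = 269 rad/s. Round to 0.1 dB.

5.5 dB

At ω = 269 rad/s:
zero (1 + j269·0.05) = 1 + j13.45 → |·| ≈ 13.487, ∠ ≈ 85.75°
pole (1 + j269·0.01) = 1 + j2.69 → |·| ≈ 2.8699, ∠ ≈ 69.61°
|T| = 0.4 · 13.487 / (2.8699) ≈ 1.8798
Gain = 20 log₁₀(1.8798) ≈ 5.48 dB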